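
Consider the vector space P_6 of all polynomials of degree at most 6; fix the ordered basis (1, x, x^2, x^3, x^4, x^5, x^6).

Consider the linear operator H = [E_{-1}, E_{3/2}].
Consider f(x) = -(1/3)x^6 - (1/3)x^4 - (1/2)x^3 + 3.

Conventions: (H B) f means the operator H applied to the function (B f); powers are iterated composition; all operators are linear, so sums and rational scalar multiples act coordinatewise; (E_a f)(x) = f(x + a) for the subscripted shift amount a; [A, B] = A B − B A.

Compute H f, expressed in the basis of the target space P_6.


E_{3/2} f = -(1/3)x^6 - 3x^5 - (139/12)x^4 - 25x^3 - (513/16)x^2 - (369/16)x - 267/64
E_{-1} E_{3/2} f = -(1/3)x^6 - x^5 - (19/12)x^4 - 2x^3 - (25/16)x^2 - (29/48)x + 559/192
E_{-1} f = -(1/3)x^6 + 2x^5 - (16/3)x^4 + (15/2)x^3 - (11/2)x^2 + (11/6)x + 17/6
E_{3/2} E_{-1} f = -(1/3)x^6 - x^5 - (19/12)x^4 - 2x^3 - (25/16)x^2 - (29/48)x + 559/192
[E_{-1}, E_{3/2}] f = 0

the result is g(x) = 0


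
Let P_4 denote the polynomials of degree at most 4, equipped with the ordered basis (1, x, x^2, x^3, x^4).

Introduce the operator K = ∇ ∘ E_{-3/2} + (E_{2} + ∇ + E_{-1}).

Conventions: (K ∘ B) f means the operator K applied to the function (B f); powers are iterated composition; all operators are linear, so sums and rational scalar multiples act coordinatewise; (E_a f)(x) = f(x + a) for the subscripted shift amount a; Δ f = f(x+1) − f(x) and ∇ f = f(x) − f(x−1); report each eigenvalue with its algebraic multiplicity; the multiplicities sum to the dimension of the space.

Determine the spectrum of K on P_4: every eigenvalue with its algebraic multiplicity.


λ = 2 (multiplicity 5)

image of 1: 2
image of x: 2x + 3
image of x^2: 2x^2 + 6x
image of x^3: 2x^3 + 9x^2 + 81/4
image of x^4: 2x^4 + 12x^3 + 81x - 18
the matrix is upper triangular; its diagonal is (2, 2, 2, 2, 2)
for a triangular matrix the eigenvalues are the diagonal entries, with algebraic multiplicity their repetition count


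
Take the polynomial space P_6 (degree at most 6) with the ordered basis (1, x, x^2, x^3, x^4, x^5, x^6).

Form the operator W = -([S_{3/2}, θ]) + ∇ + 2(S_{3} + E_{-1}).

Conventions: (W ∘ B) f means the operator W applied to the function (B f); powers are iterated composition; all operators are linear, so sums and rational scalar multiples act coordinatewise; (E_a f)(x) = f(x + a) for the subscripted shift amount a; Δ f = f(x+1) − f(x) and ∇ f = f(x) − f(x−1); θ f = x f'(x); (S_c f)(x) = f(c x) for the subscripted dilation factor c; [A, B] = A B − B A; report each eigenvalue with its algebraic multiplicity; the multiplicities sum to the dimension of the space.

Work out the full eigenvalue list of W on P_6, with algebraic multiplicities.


image of 1: 4
image of x: 8x - 1
image of x^2: 20x^2 - 2x + 1
image of x^3: 56x^3 - 3x^2 + 3x - 1
image of x^4: 164x^4 - 4x^3 + 6x^2 - 4x + 1
image of x^5: 488x^5 - 5x^4 + 10x^3 - 10x^2 + 5x - 1
image of x^6: 1460x^6 - 6x^5 + 15x^4 - 20x^3 + 15x^2 - 6x + 1
the matrix is upper triangular; its diagonal is (4, 8, 20, 56, 164, 488, 1460)
for a triangular matrix the eigenvalues are the diagonal entries, with algebraic multiplicity their repetition count

λ = 4 (multiplicity 1), λ = 8 (multiplicity 1), λ = 20 (multiplicity 1), λ = 56 (multiplicity 1), λ = 164 (multiplicity 1), λ = 488 (multiplicity 1), λ = 1460 (multiplicity 1)


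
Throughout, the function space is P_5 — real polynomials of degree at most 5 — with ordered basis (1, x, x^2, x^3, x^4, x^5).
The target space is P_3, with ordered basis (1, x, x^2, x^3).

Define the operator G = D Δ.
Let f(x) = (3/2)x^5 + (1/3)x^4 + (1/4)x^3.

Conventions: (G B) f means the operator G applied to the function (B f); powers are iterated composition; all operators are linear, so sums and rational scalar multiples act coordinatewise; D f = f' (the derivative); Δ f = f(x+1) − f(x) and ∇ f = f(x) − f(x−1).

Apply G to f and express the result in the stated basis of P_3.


Δ f = (15/2)x^4 + (49/3)x^3 + (71/4)x^2 + (115/12)x + 25/12
D Δ f = 30x^3 + 49x^2 + (71/2)x + 115/12

the image equals g(x) = 30x^3 + 49x^2 + (71/2)x + 115/12


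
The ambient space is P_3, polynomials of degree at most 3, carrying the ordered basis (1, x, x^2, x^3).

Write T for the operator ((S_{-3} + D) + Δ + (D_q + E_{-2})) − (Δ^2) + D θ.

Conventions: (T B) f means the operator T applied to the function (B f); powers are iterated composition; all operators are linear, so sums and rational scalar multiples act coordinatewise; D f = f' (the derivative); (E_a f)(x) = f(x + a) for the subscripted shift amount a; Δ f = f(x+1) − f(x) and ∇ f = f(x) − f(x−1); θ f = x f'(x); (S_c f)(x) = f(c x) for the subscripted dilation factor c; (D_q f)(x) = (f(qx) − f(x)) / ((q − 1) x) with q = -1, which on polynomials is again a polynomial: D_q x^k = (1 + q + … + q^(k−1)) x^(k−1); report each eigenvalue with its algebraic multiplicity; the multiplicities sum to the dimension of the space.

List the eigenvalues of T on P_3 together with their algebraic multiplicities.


image of 1: 2
image of x: -2x + 2
image of x^2: 10x^2 + 4x + 3
image of x^3: -26x^3 + 10x^2 + 9x - 13
the matrix is upper triangular; its diagonal is (2, -2, 10, -26)
for a triangular matrix the eigenvalues are the diagonal entries, with algebraic multiplicity their repetition count

λ = -26 (multiplicity 1), λ = -2 (multiplicity 1), λ = 2 (multiplicity 1), λ = 10 (multiplicity 1)


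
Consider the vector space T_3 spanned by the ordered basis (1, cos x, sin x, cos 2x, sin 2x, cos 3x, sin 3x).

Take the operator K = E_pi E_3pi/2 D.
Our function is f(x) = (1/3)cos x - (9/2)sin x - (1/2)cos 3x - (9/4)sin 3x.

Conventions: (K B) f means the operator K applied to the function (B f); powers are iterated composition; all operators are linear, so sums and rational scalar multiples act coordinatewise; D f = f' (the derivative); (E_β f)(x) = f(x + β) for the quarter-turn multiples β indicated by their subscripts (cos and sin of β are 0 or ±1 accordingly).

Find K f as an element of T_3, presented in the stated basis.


D f = -(9/2)cos x - (1/3)sin x - (27/4)cos 3x + (3/2)sin 3x
E_3pi/2 D f = (1/3)cos x - (9/2)sin x + (3/2)cos 3x + (27/4)sin 3x
E_pi E_3pi/2 D f = -(1/3)cos x + (9/2)sin x - (3/2)cos 3x - (27/4)sin 3x

g(x) = -(1/3)cos x + (9/2)sin x - (3/2)cos 3x - (27/4)sin 3x


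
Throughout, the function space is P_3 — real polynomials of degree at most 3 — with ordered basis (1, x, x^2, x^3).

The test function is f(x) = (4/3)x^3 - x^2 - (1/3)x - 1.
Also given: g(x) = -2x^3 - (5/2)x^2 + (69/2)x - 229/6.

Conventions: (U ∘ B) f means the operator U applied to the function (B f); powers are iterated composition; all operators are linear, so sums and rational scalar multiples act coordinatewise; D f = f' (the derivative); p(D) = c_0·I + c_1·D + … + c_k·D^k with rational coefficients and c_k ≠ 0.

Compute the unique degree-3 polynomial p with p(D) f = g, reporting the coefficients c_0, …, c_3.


c_0 = -3/2, c_1 = -1, c_2 = 4, c_3 = -4

D^0 f = (4/3)x^3 - x^2 - (1/3)x - 1
D^1 f = 4x^2 - 2x - 1/3
D^2 f = 8x - 2
D^3 f = 8
matching coefficients of g against c_0 f + c_1 Df + … from the top degree down determines the c_i
solution: c_0 = -3/2, c_1 = -1, c_2 = 4, c_3 = -4


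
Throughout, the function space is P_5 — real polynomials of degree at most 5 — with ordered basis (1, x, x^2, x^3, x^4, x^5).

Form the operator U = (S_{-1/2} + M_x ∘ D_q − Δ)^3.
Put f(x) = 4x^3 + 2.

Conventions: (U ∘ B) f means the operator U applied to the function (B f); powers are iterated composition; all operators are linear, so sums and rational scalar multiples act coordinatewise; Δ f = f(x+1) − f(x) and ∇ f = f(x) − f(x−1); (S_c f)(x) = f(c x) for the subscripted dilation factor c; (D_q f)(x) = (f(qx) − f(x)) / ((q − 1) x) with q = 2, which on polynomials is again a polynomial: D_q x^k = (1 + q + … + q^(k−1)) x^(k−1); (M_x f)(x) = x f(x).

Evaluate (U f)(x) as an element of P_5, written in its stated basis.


S_{-1/2} f = -(1/2)x^3 + 2
D_q f = 28x^2
M_x D_q f = 28x^3
Δ f = 12x^2 + 12x + 4
(-Δ) f = -12x^2 - 12x - 4
(S_{-1/2} + M_x ∘ D_q − Δ) f = (55/2)x^3 - 12x^2 - 12x - 2
S_{-1/2} (S_{-1/2} + M_x ∘ D_q − Δ) f = -(55/16)x^3 - 3x^2 + 6x - 2
D_q (S_{-1/2} + M_x ∘ D_q − Δ) f = (385/2)x^2 - 36x - 12
M_x D_q (S_{-1/2} + M_x ∘ D_q − Δ) f = (385/2)x^3 - 36x^2 - 12x
Δ (S_{-1/2} + M_x ∘ D_q − Δ) f = (165/2)x^2 + (117/2)x + 7/2
(-Δ) (S_{-1/2} + M_x ∘ D_q − Δ) f = -(165/2)x^2 - (117/2)x - 7/2
(S_{-1/2} + M_x ∘ D_q − Δ) (S_{-1/2} + M_x ∘ D_q − Δ) f = (3025/16)x^3 - (243/2)x^2 - (129/2)x - 11/2
S_{-1/2} (S_{-1/2} + M_x ∘ D_q − Δ) (S_{-1/2} + M_x ∘ D_q − Δ) f = -(3025/128)x^3 - (243/8)x^2 + (129/4)x - 11/2
D_q (S_{-1/2} + M_x ∘ D_q − Δ) (S_{-1/2} + M_x ∘ D_q − Δ) f = (21175/16)x^2 - (729/2)x - 129/2
M_x D_q (S_{-1/2} + M_x ∘ D_q − Δ) (S_{-1/2} + M_x ∘ D_q − Δ) f = (21175/16)x^3 - (729/2)x^2 - (129/2)x
Δ (S_{-1/2} + M_x ∘ D_q − Δ) (S_{-1/2} + M_x ∘ D_q − Δ) f = (9075/16)x^2 + (5187/16)x + 49/16
(-Δ) (S_{-1/2} + M_x ∘ D_q − Δ) (S_{-1/2} + M_x ∘ D_q − Δ) f = -(9075/16)x^2 - (5187/16)x - 49/16
(S_{-1/2} + M_x ∘ D_q − Δ) (S_{-1/2} + M_x ∘ D_q − Δ) (S_{-1/2} + M_x ∘ D_q − Δ) f = (166375/128)x^3 - (15393/16)x^2 - (5703/16)x - 137/16

g(x) = (166375/128)x^3 - (15393/16)x^2 - (5703/16)x - 137/16


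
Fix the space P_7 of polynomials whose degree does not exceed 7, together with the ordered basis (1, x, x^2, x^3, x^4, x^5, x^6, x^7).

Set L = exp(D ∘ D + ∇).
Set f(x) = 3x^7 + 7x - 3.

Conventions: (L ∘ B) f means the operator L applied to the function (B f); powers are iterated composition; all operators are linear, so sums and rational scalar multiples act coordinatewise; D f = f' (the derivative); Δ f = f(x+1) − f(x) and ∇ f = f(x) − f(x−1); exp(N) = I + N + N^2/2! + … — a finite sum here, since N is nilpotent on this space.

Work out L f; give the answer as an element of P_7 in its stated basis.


g(x) = 3x^7 + 21x^6 + 126x^5 + 525x^4 + 1365x^3 + 2646x^2 + 2968x + 1543

order-1 term: 21x^6 + 63x^5 + 105x^4 - 105x^3 + 63x^2 - 21x + 10
order-2 term: 63x^5 + 315x^4 + 735x^3 + 315x^2 + 21x - 63
order-3 term: 105x^4 + 630x^3 + 1575x^2 + 1260x + 273
order-4 term: 105x^3 + 630x^2 + 1365x + 840
order-5 term: 63x^2 + 315x + 420
order-6 term: 21x + 63
order-7 term: 3
the series for exp(D ∘ D + ∇) f terminates at order 7
exp(D ∘ D + ∇) f = 3x^7 + 21x^6 + 126x^5 + 525x^4 + 1365x^3 + 2646x^2 + 2968x + 1543


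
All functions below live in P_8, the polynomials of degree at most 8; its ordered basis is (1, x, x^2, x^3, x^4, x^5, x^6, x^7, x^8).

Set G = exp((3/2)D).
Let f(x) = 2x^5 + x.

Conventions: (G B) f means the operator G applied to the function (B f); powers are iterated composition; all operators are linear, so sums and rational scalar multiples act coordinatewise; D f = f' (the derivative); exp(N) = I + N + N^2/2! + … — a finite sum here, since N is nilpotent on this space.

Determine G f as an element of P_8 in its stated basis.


order-1 term: 15x^4 + 3/2
order-2 term: 45x^3
order-3 term: (135/2)x^2
order-4 term: (405/8)x
order-5 term: 243/16
the series for exp((3/2)D) f terminates at order 5
exp((3/2)D) f = 2x^5 + 15x^4 + 45x^3 + (135/2)x^2 + (413/8)x + 267/16

g(x) = 2x^5 + 15x^4 + 45x^3 + (135/2)x^2 + (413/8)x + 267/16


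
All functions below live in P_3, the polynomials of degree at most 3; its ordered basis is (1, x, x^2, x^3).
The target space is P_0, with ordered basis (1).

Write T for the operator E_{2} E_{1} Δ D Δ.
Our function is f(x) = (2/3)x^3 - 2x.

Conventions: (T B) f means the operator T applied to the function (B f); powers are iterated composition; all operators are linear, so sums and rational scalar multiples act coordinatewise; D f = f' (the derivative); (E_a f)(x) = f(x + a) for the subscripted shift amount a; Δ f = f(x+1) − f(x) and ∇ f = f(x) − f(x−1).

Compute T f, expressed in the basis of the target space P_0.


g(x) = 4

Δ f = 2x^2 + 2x - 4/3
D Δ f = 4x + 2
Δ D Δ f = 4
E_{1} Δ D Δ f = 4
E_{2} E_{1} Δ D Δ f = 4


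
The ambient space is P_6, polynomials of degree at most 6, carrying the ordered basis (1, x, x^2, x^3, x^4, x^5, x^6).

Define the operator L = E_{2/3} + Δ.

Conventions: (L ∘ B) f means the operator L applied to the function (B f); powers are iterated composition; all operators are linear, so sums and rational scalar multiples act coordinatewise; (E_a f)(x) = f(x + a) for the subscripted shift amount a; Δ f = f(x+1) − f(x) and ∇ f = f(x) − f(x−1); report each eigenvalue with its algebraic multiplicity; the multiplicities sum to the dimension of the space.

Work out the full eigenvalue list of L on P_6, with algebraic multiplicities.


image of 1: 1
image of x: x + 5/3
image of x^2: x^2 + (10/3)x + 13/9
image of x^3: x^3 + 5x^2 + (13/3)x + 35/27
image of x^4: x^4 + (20/3)x^3 + (26/3)x^2 + (140/27)x + 97/81
image of x^5: x^5 + (25/3)x^4 + (130/9)x^3 + (350/27)x^2 + (485/81)x + 275/243
image of x^6: x^6 + 10x^5 + (65/3)x^4 + (700/27)x^3 + (485/27)x^2 + (550/81)x + 793/729
the matrix is upper triangular; its diagonal is (1, 1, 1, 1, 1, 1, 1)
for a triangular matrix the eigenvalues are the diagonal entries, with algebraic multiplicity their repetition count

λ = 1 (multiplicity 7)


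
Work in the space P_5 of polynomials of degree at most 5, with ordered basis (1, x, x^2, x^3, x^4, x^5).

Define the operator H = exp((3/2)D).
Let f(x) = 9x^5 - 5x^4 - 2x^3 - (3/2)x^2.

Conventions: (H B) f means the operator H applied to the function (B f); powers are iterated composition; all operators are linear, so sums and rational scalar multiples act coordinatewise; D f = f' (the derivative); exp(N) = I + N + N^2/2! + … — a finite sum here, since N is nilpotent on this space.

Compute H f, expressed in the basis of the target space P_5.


the image equals g(x) = 9x^5 + (125/2)x^4 + (341/2)x^3 + (903/4)x^2 + (2277/16)x + 1053/32

order-1 term: (135/2)x^4 - 30x^3 - 9x^2 - (9/2)x
order-2 term: (405/2)x^3 - (135/2)x^2 - (27/2)x - 27/8
order-3 term: (1215/4)x^2 - (135/2)x - 27/4
order-4 term: (3645/16)x - 405/16
order-5 term: 2187/32
the series for exp((3/2)D) f terminates at order 5
exp((3/2)D) f = 9x^5 + (125/2)x^4 + (341/2)x^3 + (903/4)x^2 + (2277/16)x + 1053/32


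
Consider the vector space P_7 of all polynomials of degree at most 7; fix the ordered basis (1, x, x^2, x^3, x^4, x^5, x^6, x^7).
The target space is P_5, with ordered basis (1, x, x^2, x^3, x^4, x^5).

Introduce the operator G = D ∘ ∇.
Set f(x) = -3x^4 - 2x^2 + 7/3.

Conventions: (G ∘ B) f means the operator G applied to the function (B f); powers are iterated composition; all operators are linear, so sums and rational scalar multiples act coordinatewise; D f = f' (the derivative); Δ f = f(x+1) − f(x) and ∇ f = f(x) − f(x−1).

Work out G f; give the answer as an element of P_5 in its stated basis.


the result is g(x) = -36x^2 + 36x - 16

∇ f = -12x^3 + 18x^2 - 16x + 5
D ∇ f = -36x^2 + 36x - 16


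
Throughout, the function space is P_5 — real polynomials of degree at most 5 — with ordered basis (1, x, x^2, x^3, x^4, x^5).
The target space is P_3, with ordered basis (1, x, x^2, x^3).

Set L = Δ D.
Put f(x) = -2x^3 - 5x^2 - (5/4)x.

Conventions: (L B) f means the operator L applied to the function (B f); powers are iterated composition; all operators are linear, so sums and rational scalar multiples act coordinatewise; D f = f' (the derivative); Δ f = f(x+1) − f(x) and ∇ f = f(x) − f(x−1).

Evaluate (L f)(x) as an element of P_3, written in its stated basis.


D f = -6x^2 - 10x - 5/4
Δ D f = -12x - 16

g(x) = -12x - 16


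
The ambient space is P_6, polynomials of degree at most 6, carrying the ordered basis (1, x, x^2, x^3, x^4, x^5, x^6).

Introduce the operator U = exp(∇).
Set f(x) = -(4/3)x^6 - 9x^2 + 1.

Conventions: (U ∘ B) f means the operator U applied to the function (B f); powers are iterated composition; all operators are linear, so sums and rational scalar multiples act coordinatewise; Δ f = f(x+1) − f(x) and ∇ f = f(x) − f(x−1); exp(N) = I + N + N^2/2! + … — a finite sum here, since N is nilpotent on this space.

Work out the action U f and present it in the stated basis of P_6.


the image equals g(x) = -(4/3)x^6 - 8x^5 + (80/3)x^3 - 29x^2 - 34x + 13

order-1 term: -8x^5 + 20x^4 - (80/3)x^3 + 20x^2 - 26x + 31/3
order-2 term: -20x^4 + 80x^3 - 140x^2 + 120x - 151/3
order-3 term: -(80/3)x^3 + 120x^2 - 200x + 120
order-4 term: -20x^2 + 80x - 260/3
order-5 term: -8x + 20
order-6 term: -4/3
the series for exp(∇) f terminates at order 6
exp(∇) f = -(4/3)x^6 - 8x^5 + (80/3)x^3 - 29x^2 - 34x + 13


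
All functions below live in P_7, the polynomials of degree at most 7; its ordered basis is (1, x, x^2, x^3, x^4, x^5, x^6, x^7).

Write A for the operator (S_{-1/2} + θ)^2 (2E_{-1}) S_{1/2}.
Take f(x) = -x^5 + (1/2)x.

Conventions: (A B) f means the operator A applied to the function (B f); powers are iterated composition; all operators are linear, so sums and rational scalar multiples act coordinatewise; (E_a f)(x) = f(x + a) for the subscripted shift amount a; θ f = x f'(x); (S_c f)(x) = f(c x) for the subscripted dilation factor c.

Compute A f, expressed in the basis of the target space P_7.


the result is g(x) = -(25281/16384)x^5 + (21125/4096)x^4 - (2645/512)x^3 + (405/128)x^2 + (3/64)x - 7/16

S_{1/2} f = -(1/32)x^5 + (1/4)x
E_{-1} S_{1/2} f = -(1/32)x^5 + (5/32)x^4 - (5/16)x^3 + (5/16)x^2 + (3/32)x - 7/32
(2E_{-1}) S_{1/2} f = -(1/16)x^5 + (5/16)x^4 - (5/8)x^3 + (5/8)x^2 + (3/16)x - 7/16
S_{-1/2} (2E_{-1}) S_{1/2} f = (1/512)x^5 + (5/256)x^4 + (5/64)x^3 + (5/32)x^2 - (3/32)x - 7/16
θ (2E_{-1}) S_{1/2} f = -(5/16)x^5 + (5/4)x^4 - (15/8)x^3 + (5/4)x^2 + (3/16)x
(S_{-1/2} + θ) (2E_{-1}) S_{1/2} f = -(159/512)x^5 + (325/256)x^4 - (115/64)x^3 + (45/32)x^2 + (3/32)x - 7/16
S_{-1/2} (S_{-1/2} + θ) (2E_{-1}) S_{1/2} f = (159/16384)x^5 + (325/4096)x^4 + (115/512)x^3 + (45/128)x^2 - (3/64)x - 7/16
θ (S_{-1/2} + θ) (2E_{-1}) S_{1/2} f = -(795/512)x^5 + (325/64)x^4 - (345/64)x^3 + (45/16)x^2 + (3/32)x
(S_{-1/2} + θ) (S_{-1/2} + θ) (2E_{-1}) S_{1/2} f = -(25281/16384)x^5 + (21125/4096)x^4 - (2645/512)x^3 + (405/128)x^2 + (3/64)x - 7/16


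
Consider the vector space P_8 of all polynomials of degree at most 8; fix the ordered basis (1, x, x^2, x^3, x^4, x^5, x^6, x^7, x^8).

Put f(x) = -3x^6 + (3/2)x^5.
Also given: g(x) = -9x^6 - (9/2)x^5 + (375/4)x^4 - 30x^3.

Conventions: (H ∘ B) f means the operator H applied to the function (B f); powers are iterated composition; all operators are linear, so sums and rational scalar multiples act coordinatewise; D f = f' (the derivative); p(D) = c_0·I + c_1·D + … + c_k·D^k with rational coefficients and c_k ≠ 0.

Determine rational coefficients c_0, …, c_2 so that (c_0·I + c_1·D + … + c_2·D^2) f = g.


D^0 f = -3x^6 + (3/2)x^5
D^1 f = -18x^5 + (15/2)x^4
D^2 f = -90x^4 + 30x^3
matching coefficients of g against c_0 f + c_1 Df + … from the top degree down determines the c_i
solution: c_0 = 3, c_1 = 1/2, c_2 = -1

c_0 = 3, c_1 = 1/2, c_2 = -1


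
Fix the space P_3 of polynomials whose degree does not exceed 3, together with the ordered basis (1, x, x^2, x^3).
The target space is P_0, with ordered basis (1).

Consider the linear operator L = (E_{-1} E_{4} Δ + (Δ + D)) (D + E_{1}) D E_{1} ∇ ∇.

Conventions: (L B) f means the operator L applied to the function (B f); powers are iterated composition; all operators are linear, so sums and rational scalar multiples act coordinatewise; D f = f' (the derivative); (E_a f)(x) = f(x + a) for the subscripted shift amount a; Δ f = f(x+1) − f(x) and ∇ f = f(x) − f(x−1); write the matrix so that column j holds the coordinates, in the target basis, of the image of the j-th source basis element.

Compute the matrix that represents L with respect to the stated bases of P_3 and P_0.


the matrix is [[0, 0, 0, 0]] (rows listed top to bottom)

image of 1: 0
image of x: 0
image of x^2: 0
image of x^3: 0
each image's coordinates form column j of the matrix


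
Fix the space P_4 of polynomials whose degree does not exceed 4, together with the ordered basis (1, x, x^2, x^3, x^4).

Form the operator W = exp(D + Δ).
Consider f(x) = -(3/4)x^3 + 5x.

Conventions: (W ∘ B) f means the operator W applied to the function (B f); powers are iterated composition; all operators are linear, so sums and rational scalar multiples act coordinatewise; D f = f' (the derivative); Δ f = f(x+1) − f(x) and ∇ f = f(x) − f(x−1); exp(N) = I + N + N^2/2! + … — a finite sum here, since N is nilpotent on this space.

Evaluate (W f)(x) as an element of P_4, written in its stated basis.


order-1 term: -(9/2)x^2 - (9/4)x + 37/4
order-2 term: -9x - 9/2
order-3 term: -6
the series for exp(D + Δ) f terminates at order 3
exp(D + Δ) f = -(3/4)x^3 - (9/2)x^2 - (25/4)x - 5/4

the result is g(x) = -(3/4)x^3 - (9/2)x^2 - (25/4)x - 5/4


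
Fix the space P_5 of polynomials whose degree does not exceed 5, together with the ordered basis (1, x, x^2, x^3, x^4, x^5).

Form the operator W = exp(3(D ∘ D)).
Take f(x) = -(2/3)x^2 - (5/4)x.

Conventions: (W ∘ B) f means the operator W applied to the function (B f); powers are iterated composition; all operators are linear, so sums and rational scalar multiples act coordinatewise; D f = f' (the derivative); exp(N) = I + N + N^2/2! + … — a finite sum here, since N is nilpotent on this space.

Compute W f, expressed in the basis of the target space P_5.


the image equals g(x) = -(2/3)x^2 - (5/4)x - 4

order-1 term: -4
the series for exp(3(D ∘ D)) f terminates at order 1
exp(3(D ∘ D)) f = -(2/3)x^2 - (5/4)x - 4


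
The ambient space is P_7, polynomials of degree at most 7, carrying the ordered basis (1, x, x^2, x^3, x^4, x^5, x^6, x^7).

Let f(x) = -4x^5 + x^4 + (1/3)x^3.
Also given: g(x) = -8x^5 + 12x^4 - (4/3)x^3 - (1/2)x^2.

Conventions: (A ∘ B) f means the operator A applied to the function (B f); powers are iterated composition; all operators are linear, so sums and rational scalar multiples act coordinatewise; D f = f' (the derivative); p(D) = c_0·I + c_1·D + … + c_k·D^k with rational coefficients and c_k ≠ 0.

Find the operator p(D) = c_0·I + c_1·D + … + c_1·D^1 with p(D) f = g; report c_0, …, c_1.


p(D) = 2·I − (1/2)·D, i.e. c_0 = 2, c_1 = -1/2

D^0 f = -4x^5 + x^4 + (1/3)x^3
D^1 f = -20x^4 + 4x^3 + x^2
matching coefficients of g against c_0 f + c_1 Df + … from the top degree down determines the c_i
solution: c_0 = 2, c_1 = -1/2


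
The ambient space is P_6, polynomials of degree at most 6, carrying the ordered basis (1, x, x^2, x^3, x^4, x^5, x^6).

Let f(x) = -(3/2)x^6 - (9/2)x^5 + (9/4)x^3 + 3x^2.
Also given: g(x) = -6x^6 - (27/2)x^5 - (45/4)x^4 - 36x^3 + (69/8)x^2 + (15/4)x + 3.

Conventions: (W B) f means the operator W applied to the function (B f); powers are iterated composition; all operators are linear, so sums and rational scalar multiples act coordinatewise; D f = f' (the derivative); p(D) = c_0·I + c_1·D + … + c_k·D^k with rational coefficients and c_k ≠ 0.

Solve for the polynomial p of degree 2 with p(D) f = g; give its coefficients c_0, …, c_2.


D^0 f = -(3/2)x^6 - (9/2)x^5 + (9/4)x^3 + 3x^2
D^1 f = -9x^5 - (45/2)x^4 + (27/4)x^2 + 6x
D^2 f = -45x^4 - 90x^3 + (27/2)x + 6
matching coefficients of g against c_0 f + c_1 Df + … from the top degree down determines the c_i
solution: c_0 = 4, c_1 = -1/2, c_2 = 1/2

p(D) = 4·I − (1/2)·D + (1/2)·D^2, i.e. c_0 = 4, c_1 = -1/2, c_2 = 1/2


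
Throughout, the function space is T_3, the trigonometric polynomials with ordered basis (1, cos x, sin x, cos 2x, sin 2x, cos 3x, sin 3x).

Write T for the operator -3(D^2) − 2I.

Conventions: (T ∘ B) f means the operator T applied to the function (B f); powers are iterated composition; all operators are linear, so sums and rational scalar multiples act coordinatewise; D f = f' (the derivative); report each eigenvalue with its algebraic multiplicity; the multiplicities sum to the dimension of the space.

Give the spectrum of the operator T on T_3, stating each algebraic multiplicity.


λ = -2 (multiplicity 1), λ = 1 (multiplicity 2), λ = 10 (multiplicity 2), λ = 25 (multiplicity 2)

image of 1: -2
image of cos x: cos x
image of sin x: sin x
image of cos 2x: 10cos 2x
image of sin 2x: 10sin 2x
image of cos 3x: 25cos 3x
image of sin 3x: 25sin 3x
the matrix is diagonal; its diagonal is (-2, 1, 1, 10, 10, 25, 25)
for a triangular matrix the eigenvalues are the diagonal entries, with algebraic multiplicity their repetition count


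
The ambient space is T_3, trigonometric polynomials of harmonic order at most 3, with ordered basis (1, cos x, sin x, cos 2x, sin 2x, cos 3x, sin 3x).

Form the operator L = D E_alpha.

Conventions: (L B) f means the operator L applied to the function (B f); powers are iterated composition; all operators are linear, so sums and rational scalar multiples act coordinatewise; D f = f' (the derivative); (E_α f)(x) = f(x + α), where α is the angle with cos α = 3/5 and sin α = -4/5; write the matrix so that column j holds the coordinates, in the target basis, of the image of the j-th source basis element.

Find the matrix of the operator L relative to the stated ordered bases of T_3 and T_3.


image of 1: 0
image of cos x: (4/5)cos x - (3/5)sin x
image of sin x: (3/5)cos x + (4/5)sin x
image of cos 2x: (48/25)cos 2x + (14/25)sin 2x
image of sin 2x: -(14/25)cos 2x + (48/25)sin 2x
image of cos 3x: (132/125)cos 3x + (351/125)sin 3x
image of sin 3x: -(351/125)cos 3x + (132/125)sin 3x
each image's coordinates form column j of the matrix

the matrix is [[0, 0, 0, 0, 0, 0, 0]; [0, 4/5, 3/5, 0, 0, 0, 0]; [0, -3/5, 4/5, 0, 0, 0, 0]; [0, 0, 0, 48/25, -14/25, 0, 0]; [0, 0, 0, 14/25, 48/25, 0, 0]; [0, 0, 0, 0, 0, 132/125, -351/125]; [0, 0, 0, 0, 0, 351/125, 132/125]] (rows listed top to bottom)


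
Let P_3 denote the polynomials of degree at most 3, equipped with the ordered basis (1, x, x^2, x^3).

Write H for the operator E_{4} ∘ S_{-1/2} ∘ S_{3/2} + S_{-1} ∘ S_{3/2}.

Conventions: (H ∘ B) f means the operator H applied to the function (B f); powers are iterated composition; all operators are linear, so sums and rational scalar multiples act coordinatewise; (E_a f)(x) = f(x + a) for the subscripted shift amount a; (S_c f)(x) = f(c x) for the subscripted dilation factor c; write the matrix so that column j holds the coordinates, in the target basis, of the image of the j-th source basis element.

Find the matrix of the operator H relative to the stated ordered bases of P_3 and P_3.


the matrix is [[2, -3, 9, -27]; [0, -9/4, 9/2, -81/4]; [0, 0, 45/16, -81/16]; [0, 0, 0, -243/64]] (rows listed top to bottom)

image of 1: 2
image of x: -(9/4)x - 3
image of x^2: (45/16)x^2 + (9/2)x + 9
image of x^3: -(243/64)x^3 - (81/16)x^2 - (81/4)x - 27
each image's coordinates form column j of the matrix


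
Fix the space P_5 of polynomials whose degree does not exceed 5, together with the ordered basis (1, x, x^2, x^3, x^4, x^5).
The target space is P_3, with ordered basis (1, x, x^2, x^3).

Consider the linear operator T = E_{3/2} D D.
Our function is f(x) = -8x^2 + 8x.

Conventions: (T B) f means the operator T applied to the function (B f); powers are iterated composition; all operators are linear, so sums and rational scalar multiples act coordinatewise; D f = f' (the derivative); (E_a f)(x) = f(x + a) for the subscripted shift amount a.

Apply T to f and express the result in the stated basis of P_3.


D f = -16x + 8
D D f = -16
E_{3/2} D D f = -16

the image equals g(x) = -16


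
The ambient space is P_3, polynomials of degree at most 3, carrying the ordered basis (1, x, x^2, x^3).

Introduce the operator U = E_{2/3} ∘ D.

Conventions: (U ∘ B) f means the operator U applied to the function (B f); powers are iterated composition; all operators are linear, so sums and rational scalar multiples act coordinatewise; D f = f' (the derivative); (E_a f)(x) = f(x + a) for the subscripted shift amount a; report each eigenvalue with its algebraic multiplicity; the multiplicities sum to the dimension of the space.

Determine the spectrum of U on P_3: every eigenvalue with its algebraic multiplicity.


λ = 0 (multiplicity 4)

image of 1: 0
image of x: 1
image of x^2: 2x + 4/3
image of x^3: 3x^2 + 4x + 4/3
the matrix is upper triangular; its diagonal is (0, 0, 0, 0)
for a triangular matrix the eigenvalues are the diagonal entries, with algebraic multiplicity their repetition count


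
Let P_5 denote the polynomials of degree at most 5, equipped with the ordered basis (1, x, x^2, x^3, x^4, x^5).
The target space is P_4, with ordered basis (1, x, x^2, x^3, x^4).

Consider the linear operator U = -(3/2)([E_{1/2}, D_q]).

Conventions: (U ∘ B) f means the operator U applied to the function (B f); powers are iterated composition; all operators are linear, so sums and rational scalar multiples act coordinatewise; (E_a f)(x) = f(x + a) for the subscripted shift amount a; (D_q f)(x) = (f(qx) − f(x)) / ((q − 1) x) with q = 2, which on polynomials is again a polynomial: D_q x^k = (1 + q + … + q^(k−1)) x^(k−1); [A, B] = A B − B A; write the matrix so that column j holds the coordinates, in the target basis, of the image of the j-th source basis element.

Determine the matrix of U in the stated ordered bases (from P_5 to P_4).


image of 1: 0
image of x: 0
image of x^2: -3/4
image of x^3: -(15/4)x - 3/2
image of x^4: -(51/4)x^2 - (81/8)x - 33/16
image of x^5: -(147/4)x^3 - (87/2)x^2 - (141/8)x - 39/16
each image's coordinates form column j of the matrix

the matrix is [[0, 0, -3/4, -3/2, -33/16, -39/16]; [0, 0, 0, -15/4, -81/8, -141/8]; [0, 0, 0, 0, -51/4, -87/2]; [0, 0, 0, 0, 0, -147/4]; [0, 0, 0, 0, 0, 0]] (rows listed top to bottom)


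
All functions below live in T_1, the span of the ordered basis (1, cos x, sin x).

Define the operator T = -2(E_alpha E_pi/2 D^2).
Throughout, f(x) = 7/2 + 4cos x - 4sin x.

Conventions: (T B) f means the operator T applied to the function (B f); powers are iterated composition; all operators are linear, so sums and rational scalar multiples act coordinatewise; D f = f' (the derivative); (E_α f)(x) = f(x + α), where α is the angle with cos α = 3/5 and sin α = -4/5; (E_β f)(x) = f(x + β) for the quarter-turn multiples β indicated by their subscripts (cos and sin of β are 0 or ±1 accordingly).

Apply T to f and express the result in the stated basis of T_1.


g(x) = (8/5)cos x - (56/5)sin x

D f = -4cos x - 4sin x
D D f = -4cos x + 4sin x
E_pi/2 D^2 f = 4cos x + 4sin x
E_alpha E_pi/2 D^2 f = -(4/5)cos x + (28/5)sin x
(-2(E_alpha E_pi/2 D^2)) f = (8/5)cos x - (56/5)sin x


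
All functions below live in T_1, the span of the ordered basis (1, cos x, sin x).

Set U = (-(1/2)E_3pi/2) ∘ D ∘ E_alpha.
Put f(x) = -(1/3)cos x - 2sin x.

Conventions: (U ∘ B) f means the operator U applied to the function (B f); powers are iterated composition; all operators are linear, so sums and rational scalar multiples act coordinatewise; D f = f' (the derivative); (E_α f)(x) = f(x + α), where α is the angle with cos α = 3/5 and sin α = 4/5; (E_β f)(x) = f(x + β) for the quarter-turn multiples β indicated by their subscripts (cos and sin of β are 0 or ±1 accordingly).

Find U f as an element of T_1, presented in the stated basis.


E_alpha f = -(9/5)cos x - (14/15)sin x
D E_alpha f = -(14/15)cos x + (9/5)sin x
E_3pi/2 (D ∘ E_alpha) f = -(9/5)cos x - (14/15)sin x
(-(1/2)E_3pi/2) (D ∘ E_alpha) f = (9/10)cos x + (7/15)sin x

the image equals g(x) = (9/10)cos x + (7/15)sin x


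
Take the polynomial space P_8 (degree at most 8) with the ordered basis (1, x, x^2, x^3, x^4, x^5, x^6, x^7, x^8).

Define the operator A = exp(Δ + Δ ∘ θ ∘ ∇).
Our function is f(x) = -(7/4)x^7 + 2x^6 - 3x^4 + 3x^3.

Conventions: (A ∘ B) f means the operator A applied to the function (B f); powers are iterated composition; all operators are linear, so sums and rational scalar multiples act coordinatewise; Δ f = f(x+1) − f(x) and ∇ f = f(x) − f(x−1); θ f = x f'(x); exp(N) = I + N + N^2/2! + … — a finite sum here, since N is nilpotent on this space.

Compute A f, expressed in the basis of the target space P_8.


the image equals g(x) = -(7/4)x^7 - (41/4)x^6 - (1005/2)x^5 - (8617/4)x^4 - (103461/4)x^3 - (130227/2)x^2 - (717121/4)x - 530783/4

order-1 term: -(49/4)x^6 - (1863/4)x^5 + 85x^4 - (2103/4)x^3 - (135/2)x^2 - (165/4)x - 3
order-2 term: -(147/4)x^5 - 2175x^4 - (85115/4)x^3 - (18291/2)x^2 - (46807/4)x - 2401
order-3 term: -(245/4)x^4 - (8005/2)x^3 - (208875/4)x^2 - (249039/2)x - 180465/4
order-4 term: -(245/4)x^3 - 3645x^2 - (165455/4)x - 74373
order-5 term: -(147/4)x^2 - (6567/4)x - 42035/4
order-6 term: -(49/4)x - 292
order-7 term: -7/4
the series for exp(Δ + Δ ∘ θ ∘ ∇) f terminates at order 7
exp(Δ + Δ ∘ θ ∘ ∇) f = -(7/4)x^7 - (41/4)x^6 - (1005/2)x^5 - (8617/4)x^4 - (103461/4)x^3 - (130227/2)x^2 - (717121/4)x - 530783/4


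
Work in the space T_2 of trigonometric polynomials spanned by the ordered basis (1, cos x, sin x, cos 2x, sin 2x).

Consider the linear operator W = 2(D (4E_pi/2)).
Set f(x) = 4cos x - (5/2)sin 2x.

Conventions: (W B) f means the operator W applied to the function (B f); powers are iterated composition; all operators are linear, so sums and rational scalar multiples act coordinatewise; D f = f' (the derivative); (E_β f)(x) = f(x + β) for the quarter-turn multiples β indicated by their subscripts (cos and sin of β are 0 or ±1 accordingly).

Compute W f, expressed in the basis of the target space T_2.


the image equals g(x) = -32cos x + 40cos 2x

E_pi/2 f = -4sin x + (5/2)sin 2x
(4E_pi/2) f = -16sin x + 10sin 2x
D (4E_pi/2) f = -16cos x + 20cos 2x
(2(D (4E_pi/2))) f = -32cos x + 40cos 2x


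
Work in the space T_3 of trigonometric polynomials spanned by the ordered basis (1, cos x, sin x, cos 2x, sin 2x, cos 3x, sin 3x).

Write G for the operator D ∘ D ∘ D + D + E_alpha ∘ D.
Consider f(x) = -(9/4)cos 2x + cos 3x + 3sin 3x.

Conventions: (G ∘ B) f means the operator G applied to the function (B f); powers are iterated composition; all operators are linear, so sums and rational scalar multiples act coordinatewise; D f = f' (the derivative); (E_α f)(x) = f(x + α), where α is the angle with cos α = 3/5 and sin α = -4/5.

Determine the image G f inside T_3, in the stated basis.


the image equals g(x) = -(108/25)cos 2x - (369/25)sin 2x - (9921/125)cos 3x + (3747/125)sin 3x

D f = (9/2)sin 2x + 9cos 3x - 3sin 3x
D D f = 9cos 2x - 9cos 3x - 27sin 3x
D D D f = -18sin 2x - 81cos 3x + 27sin 3x
D f = (9/2)sin 2x + 9cos 3x - 3sin 3x
D f = (9/2)sin 2x + 9cos 3x - 3sin 3x
E_alpha D f = -(108/25)cos 2x - (63/50)sin 2x - (921/125)cos 3x + (747/125)sin 3x
(D ∘ D ∘ D + D + E_alpha ∘ D) f = -(108/25)cos 2x - (369/25)sin 2x - (9921/125)cos 3x + (3747/125)sin 3x


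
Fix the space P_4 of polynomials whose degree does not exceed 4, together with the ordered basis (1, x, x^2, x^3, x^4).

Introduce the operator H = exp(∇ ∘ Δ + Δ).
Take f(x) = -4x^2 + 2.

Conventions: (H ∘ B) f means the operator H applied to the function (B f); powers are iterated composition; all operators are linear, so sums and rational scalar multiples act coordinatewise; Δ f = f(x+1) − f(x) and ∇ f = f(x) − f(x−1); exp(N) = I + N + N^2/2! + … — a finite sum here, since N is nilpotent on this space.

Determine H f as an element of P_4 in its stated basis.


the result is g(x) = -4x^2 - 8x - 14

order-1 term: -8x - 12
order-2 term: -4
the series for exp(∇ ∘ Δ + Δ) f terminates at order 2
exp(∇ ∘ Δ + Δ) f = -4x^2 - 8x - 14


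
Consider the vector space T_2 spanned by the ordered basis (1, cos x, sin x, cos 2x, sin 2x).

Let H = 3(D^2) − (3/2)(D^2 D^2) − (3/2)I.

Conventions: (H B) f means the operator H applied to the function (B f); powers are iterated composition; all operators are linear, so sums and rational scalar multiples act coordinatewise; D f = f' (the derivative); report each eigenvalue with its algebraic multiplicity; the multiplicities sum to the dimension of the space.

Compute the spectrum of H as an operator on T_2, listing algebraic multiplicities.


image of 1: -3/2
image of cos x: -6cos x
image of sin x: -6sin x
image of cos 2x: -(75/2)cos 2x
image of sin 2x: -(75/2)sin 2x
the matrix is diagonal; its diagonal is (-3/2, -6, -6, -75/2, -75/2)
for a triangular matrix the eigenvalues are the diagonal entries, with algebraic multiplicity their repetition count

λ = -75/2 (multiplicity 2), λ = -6 (multiplicity 2), λ = -3/2 (multiplicity 1)


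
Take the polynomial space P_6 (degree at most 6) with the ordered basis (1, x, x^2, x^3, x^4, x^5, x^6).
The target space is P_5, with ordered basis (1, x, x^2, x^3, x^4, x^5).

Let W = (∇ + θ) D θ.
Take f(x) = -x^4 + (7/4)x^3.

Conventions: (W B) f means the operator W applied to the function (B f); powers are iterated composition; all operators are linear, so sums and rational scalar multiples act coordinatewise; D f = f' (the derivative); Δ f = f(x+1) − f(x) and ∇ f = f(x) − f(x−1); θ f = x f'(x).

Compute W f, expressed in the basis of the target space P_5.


θ f = -4x^4 + (21/4)x^3
D θ f = -16x^3 + (63/4)x^2
∇ (D θ) f = -48x^2 + (159/2)x - 127/4
θ (D θ) f = -48x^3 + (63/2)x^2
(∇ + θ) (D θ) f = -48x^3 - (33/2)x^2 + (159/2)x - 127/4

the result is g(x) = -48x^3 - (33/2)x^2 + (159/2)x - 127/4


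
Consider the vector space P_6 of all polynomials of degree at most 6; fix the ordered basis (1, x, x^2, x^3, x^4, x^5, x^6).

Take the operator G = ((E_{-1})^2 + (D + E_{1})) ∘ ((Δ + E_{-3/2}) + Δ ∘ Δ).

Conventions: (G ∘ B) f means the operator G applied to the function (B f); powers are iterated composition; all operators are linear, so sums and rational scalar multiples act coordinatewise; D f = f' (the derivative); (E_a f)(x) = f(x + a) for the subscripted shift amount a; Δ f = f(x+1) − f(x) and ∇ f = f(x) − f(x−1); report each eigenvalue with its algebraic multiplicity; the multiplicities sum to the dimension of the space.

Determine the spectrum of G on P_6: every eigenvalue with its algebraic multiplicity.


λ = 2 (multiplicity 7)

image of 1: 2
image of x: 2x - 1
image of x^2: 2x^2 - 2x + 31/2
image of x^3: 2x^3 - 3x^2 + (93/2)x - 29/4
image of x^4: 2x^4 - 4x^3 + 93x^2 - 29x + 1829/8
image of x^5: 2x^5 - 5x^4 + 155x^3 - (145/2)x^2 + (9145/8)x - 3407/16
image of x^6: 2x^6 - 6x^5 + (465/2)x^4 - 145x^3 + (27435/8)x^2 - (10221/8)x + 84567/32
the matrix is upper triangular; its diagonal is (2, 2, 2, 2, 2, 2, 2)
for a triangular matrix the eigenvalues are the diagonal entries, with algebraic multiplicity their repetition count


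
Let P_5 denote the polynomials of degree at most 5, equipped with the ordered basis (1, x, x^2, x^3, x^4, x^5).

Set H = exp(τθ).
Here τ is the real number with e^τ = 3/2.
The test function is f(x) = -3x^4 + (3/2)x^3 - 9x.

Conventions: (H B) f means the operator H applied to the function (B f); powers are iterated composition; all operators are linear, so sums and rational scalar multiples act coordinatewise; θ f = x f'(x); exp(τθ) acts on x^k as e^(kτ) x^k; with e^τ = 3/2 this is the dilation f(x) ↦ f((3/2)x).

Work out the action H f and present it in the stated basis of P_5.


exp(τθ) x^k = e^(kτ) x^k; with e^τ = 3/2 this sends x^k to (3/2)^k x^k
x ↦ 3/2 x
x^3 ↦ 27/8 x^3
x^4 ↦ 81/16 x^4
applying this coordinatewise to f: exp(τθ) f = -(243/16)x^4 + (81/16)x^3 - (27/2)x

the image equals g(x) = -(243/16)x^4 + (81/16)x^3 - (27/2)x


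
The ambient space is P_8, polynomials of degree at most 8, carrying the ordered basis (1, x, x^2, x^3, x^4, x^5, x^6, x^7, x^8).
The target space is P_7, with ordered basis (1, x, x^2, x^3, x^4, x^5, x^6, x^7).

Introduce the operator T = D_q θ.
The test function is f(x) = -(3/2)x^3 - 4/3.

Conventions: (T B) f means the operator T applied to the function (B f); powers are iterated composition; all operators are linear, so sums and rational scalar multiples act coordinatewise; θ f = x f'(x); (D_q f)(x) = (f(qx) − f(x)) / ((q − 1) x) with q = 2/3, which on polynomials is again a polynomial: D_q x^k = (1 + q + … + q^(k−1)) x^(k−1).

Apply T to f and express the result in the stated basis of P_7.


θ f = -(9/2)x^3
D_q θ f = -(19/2)x^2

the image equals g(x) = -(19/2)x^2
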